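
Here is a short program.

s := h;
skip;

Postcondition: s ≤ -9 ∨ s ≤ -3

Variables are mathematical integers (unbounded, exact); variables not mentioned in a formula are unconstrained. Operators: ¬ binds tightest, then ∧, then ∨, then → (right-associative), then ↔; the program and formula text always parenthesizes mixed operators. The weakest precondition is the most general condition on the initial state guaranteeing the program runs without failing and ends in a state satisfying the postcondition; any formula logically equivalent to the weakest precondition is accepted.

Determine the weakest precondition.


Working backward. After the program, s ≤ -9 ∨ s ≤ -3 must hold.
Before skip: s ≤ -9 ∨ s ≤ -3
Before s := h: h ≤ -9 ∨ h ≤ -3
Answer: WP = h ≤ -9 ∨ h ≤ -3


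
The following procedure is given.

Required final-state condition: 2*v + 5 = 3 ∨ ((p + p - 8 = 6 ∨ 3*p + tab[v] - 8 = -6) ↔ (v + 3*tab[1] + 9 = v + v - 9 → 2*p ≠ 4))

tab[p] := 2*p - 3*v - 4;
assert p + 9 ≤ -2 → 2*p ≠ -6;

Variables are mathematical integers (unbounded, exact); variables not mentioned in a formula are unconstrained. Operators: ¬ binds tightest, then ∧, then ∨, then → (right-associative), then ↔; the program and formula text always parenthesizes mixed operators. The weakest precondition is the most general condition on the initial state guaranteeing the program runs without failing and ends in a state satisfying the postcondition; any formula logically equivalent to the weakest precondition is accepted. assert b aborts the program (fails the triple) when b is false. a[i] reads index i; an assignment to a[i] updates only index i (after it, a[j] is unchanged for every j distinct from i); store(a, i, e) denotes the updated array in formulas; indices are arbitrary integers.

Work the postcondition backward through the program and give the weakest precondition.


Working backward. After the program, the postcondition 2*v + 5 = 3 ∨ ((p + p - 8 = 6 ∨ 3*p + tab[v] - 8 = -6) ↔ (v + 3*tab[1] + 9 = v + v - 9 → 2*p ≠ 4)) must hold; in canonical form it is 2*v = -2 ∨ ((2*p = 14 ∨ tab[v] + 3*p = 2) ↔ (3*tab[1] = v - 18 → 2*p ≠ 4)).
Before assert p + 9 ≤ -2 → 2*p ≠ -6: (p ≤ -11 → 2*p ≠ -6) ∧ (2*v = -2 ∨ ((2*p = 14 ∨ tab[v] + 3*p = 2) ↔ (3*tab[1] = v - 18 → 2*p ≠ 4)))
Before tab[p] := 2*p - 3*v - 4: (p ≤ -11 → 2*p ≠ -6) ∧ (2*v = -2 ∨ ((2*p = 14 ∨ store(tab, p, 2*p - 3*v - 4)[v] + 3*p = 2) ↔ (3*store(tab, p, 2*p - 3*v - 4)[1] = v - 18 → 2*p ≠ 4)))
Answer: WP = (p ≤ -11 → 2*p ≠ -6) ∧ (2*v = -2 ∨ ((2*p = 14 ∨ store(tab, p, 2*p - 3*v - 4)[v] + 3*p = 2) ↔ (3*store(tab, p, 2*p - 3*v - 4)[1] = v - 18 → 2*p ≠ 4)))


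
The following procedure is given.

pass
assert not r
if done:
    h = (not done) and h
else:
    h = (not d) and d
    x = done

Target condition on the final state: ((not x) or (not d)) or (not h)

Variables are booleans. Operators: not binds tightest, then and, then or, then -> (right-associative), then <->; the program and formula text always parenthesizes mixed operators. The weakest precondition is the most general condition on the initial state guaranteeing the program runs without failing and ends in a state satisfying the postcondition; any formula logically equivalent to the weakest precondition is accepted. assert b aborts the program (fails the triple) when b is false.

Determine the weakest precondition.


Working backward. After the program, the postcondition ((not x) or (not d)) or (not h) must hold; in canonical form it is (not x) or (not d) or (not h).
Then branch requires (not x) or (not d) or (not ((not done) and h)); else branch requires true.
Before the if: done -> ((not x) or (not d) or (not ((not done) and h)))
Before assert not r: (not r) and (done -> ((not x) or (not d) or (not ((not done) and h))))
Before skip: (not r) and (done -> ((not x) or (not d) or (not ((not done) and h))))
Answer: WP = (not r) and (done -> ((not x) or (not d) or (not ((not done) and h))))


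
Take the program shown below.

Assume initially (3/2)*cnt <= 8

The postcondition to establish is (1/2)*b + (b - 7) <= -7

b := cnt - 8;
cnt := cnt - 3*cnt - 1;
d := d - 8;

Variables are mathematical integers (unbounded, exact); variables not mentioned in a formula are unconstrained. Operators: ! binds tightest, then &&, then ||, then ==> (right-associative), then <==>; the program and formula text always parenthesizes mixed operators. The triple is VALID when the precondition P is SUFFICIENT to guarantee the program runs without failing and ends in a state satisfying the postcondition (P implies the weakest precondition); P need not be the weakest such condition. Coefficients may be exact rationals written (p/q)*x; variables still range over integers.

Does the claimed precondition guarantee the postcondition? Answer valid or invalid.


Working backward. After the program, the postcondition (1/2)*b + (b - 7) <= -7 must hold; in canonical form it is (3/2)*b <= 0.
Before d := d - 8: (3/2)*b <= 0
Before cnt := cnt - 3*cnt - 1: (3/2)*b <= 0
Before b := cnt - 8: (3/2)*cnt <= 12
The weakest precondition is (3/2)*cnt <= 12.
Check whether (3/2)*cnt <= 8 implies it.
Every state satisfying the precondition satisfies the weakest precondition: the implication holds.
Answer: valid


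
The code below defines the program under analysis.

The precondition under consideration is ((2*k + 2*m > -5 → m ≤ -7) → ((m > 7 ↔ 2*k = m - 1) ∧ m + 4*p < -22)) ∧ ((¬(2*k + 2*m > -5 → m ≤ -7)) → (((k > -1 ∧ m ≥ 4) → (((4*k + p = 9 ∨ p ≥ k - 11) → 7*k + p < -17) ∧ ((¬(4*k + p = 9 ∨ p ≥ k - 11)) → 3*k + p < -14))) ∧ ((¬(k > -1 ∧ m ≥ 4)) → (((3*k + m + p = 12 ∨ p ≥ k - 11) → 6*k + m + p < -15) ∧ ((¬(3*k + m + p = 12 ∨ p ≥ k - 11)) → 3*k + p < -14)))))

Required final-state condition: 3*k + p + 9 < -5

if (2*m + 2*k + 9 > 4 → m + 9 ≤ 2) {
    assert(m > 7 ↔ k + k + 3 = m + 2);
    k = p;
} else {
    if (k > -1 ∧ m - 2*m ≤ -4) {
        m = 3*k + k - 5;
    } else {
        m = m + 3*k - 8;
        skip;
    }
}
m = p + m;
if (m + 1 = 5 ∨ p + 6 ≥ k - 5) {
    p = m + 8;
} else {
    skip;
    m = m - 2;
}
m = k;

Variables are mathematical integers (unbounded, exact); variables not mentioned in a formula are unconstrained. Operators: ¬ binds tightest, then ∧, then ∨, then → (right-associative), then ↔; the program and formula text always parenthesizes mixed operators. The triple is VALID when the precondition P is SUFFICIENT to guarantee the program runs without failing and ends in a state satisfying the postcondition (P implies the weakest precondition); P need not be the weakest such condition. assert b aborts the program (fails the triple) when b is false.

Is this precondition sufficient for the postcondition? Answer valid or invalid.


Working backward. After the program, the postcondition 3*k + p + 9 < -5 must hold; in canonical form it is 3*k + p < -14.
Before m := k: 3*k + p < -14
Then branch requires 3*k + m < -22; else branch requires 3*k + p < -14.
Before the if: ((m = 4 ∨ p ≥ k - 11) → 3*k + m < -22) ∧ ((¬(m = 4 ∨ p ≥ k - 11)) → 3*k + p < -14)
Before m := p + m: ((m + p = 4 ∨ p ≥ k - 11) → 3*k + m + p < -22) ∧ ((¬(m + p = 4 ∨ p ≥ k - 11)) → 3*k + p < -14)
Then branch requires (m > 7 ↔ 2*k = m - 1) ∧ m + 4*p < -22; else branch requires ((k > -1 ∧ m ≥ 4) → (((4*k + p = 9 ∨ p ≥ k - 11) → 7*k + p < -17) ∧ ((¬(4*k + p = 9 ∨ p ≥ k - 11)) → 3*k + p < -14))) ∧ ((¬(k > -1 ∧ m ≥ 4)) → (((3*k + m + p = 12 ∨ p ≥ k - 11) → 6*k + m + p < -14) ∧ ((¬(3*k + m + p = 12 ∨ p ≥ k - 11)) → 3*k + p < -14))).
Before the if: ((2*k + 2*m > -5 → m ≤ -7) → ((m > 7 ↔ 2*k = m - 1) ∧ m + 4*p < -22)) ∧ ((¬(2*k + 2*m > -5 → m ≤ -7)) → (((k > -1 ∧ m ≥ 4) → (((4*k + p = 9 ∨ p ≥ k - 11) → 7*k + p < -17) ∧ ((¬(4*k + p = 9 ∨ p ≥ k - 11)) → 3*k + p < -14))) ∧ ((¬(k > -1 ∧ m ≥ 4)) → (((3*k + m + p = 12 ∨ p ≥ k - 11) → 6*k + m + p < -14) ∧ ((¬(3*k + m + p = 12 ∨ p ≥ k - 11)) → 3*k + p < -14)))))
The weakest precondition is ((2*k + 2*m > -5 → m ≤ -7) → ((m > 7 ↔ 2*k = m - 1) ∧ m + 4*p < -22)) ∧ ((¬(2*k + 2*m > -5 → m ≤ -7)) → (((k > -1 ∧ m ≥ 4) → (((4*k + p = 9 ∨ p ≥ k - 11) → 7*k + p < -17) ∧ ((¬(4*k + p = 9 ∨ p ≥ k - 11)) → 3*k + p < -14))) ∧ ((¬(k > -1 ∧ m ≥ 4)) → (((3*k + m + p = 12 ∨ p ≥ k - 11) → 6*k + m + p < -14) ∧ ((¬(3*k + m + p = 12 ∨ p ≥ k - 11)) → 3*k + p < -14))))).
Check whether ((2*k + 2*m > -5 → m ≤ -7) → ((m > 7 ↔ 2*k = m - 1) ∧ m + 4*p < -22)) ∧ ((¬(2*k + 2*m > -5 → m ≤ -7)) → (((k > -1 ∧ m ≥ 4) → (((4*k + p = 9 ∨ p ≥ k - 11) → 7*k + p < -17) ∧ ((¬(4*k + p = 9 ∨ p ≥ k - 11)) → 3*k + p < -14))) ∧ ((¬(k > -1 ∧ m ≥ 4)) → (((3*k + m + p = 12 ∨ p ≥ k - 11) → 6*k + m + p < -15) ∧ ((¬(3*k + m + p = 12 ∨ p ≥ k - 11)) → 3*k + p < -14))))) implies it.
Every state satisfying the precondition satisfies the weakest precondition: the implication holds.
Answer: valid


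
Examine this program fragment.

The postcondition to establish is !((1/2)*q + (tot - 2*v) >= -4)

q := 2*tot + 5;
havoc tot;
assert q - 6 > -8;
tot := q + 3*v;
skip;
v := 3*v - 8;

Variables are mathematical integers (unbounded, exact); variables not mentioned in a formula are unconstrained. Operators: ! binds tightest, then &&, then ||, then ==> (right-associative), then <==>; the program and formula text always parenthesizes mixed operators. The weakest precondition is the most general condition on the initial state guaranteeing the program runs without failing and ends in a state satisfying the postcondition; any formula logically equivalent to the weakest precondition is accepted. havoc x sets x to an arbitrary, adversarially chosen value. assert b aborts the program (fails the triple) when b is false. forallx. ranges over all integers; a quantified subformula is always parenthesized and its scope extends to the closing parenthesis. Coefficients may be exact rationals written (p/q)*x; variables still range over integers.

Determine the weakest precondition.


Working backward. After the program, the postcondition !((1/2)*q + (tot - 2*v) >= -4) must hold; in canonical form it is !((1/2)*q + tot >= 2*v - 4).
Before v := 3*v - 8: !((1/2)*q + tot >= 6*v - 20)
Before skip: !((1/2)*q + tot >= 6*v - 20)
Before tot := q + 3*v: !((3/2)*q >= 3*v - 20)
Before assert q - 6 > -8: q > -2 && (!((3/2)*q >= 3*v - 20))
Before havoc tot: q > -2 && (!((3/2)*q >= 3*v - 20))
Before q := 2*tot + 5: 2*tot > -7 && (!(3*tot >= 3*v - 55/2))
Answer: WP = 2*tot > -7 && (!(3*tot >= 3*v - 55/2))


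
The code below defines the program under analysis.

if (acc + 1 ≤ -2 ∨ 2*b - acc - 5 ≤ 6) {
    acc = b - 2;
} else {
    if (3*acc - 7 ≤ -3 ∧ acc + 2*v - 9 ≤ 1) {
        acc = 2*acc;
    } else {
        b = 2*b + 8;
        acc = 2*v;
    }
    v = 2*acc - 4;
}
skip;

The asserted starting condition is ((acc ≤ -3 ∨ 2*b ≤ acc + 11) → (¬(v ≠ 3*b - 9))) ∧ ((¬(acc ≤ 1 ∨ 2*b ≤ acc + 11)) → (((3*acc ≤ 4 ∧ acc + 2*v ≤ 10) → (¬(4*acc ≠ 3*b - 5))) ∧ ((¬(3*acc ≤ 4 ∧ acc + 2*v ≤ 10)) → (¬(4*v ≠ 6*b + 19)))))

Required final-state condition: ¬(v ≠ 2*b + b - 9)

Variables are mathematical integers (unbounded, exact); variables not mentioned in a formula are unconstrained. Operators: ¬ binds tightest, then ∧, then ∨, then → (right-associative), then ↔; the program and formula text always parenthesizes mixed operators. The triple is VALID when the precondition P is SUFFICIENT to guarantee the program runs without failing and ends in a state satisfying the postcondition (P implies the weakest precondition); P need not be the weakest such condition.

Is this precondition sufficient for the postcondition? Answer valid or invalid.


Working backward. After the program, the postcondition ¬(v ≠ 2*b + b - 9) must hold; in canonical form it is ¬(v ≠ 3*b - 9).
Before skip: ¬(v ≠ 3*b - 9)
Then branch requires ¬(v ≠ 3*b - 9); else branch requires ((3*acc ≤ 4 ∧ acc + 2*v ≤ 10) → (¬(4*acc ≠ 3*b - 5))) ∧ ((¬(3*acc ≤ 4 ∧ acc + 2*v ≤ 10)) → (¬(4*v ≠ 6*b + 19))).
Before the if: ((acc ≤ -3 ∨ 2*b ≤ acc + 11) → (¬(v ≠ 3*b - 9))) ∧ ((¬(acc ≤ -3 ∨ 2*b ≤ acc + 11)) → (((3*acc ≤ 4 ∧ acc + 2*v ≤ 10) → (¬(4*acc ≠ 3*b - 5))) ∧ ((¬(3*acc ≤ 4 ∧ acc + 2*v ≤ 10)) → (¬(4*v ≠ 6*b + 19)))))
The weakest precondition is ((acc ≤ -3 ∨ 2*b ≤ acc + 11) → (¬(v ≠ 3*b - 9))) ∧ ((¬(acc ≤ -3 ∨ 2*b ≤ acc + 11)) → (((3*acc ≤ 4 ∧ acc + 2*v ≤ 10) → (¬(4*acc ≠ 3*b - 5))) ∧ ((¬(3*acc ≤ 4 ∧ acc + 2*v ≤ 10)) → (¬(4*v ≠ 6*b + 19))))).
Check whether ((acc ≤ -3 ∨ 2*b ≤ acc + 11) → (¬(v ≠ 3*b - 9))) ∧ ((¬(acc ≤ 1 ∨ 2*b ≤ acc + 11)) → (((3*acc ≤ 4 ∧ acc + 2*v ≤ 10) → (¬(4*acc ≠ 3*b - 5))) ∧ ((¬(3*acc ≤ 4 ∧ acc + 2*v ≤ 10)) → (¬(4*v ≠ 6*b + 19))))) implies it.
Countermodel: at the initial state acc = 0, b = 6, v = 6, the precondition holds but the weakest precondition fails.
Answer: invalid


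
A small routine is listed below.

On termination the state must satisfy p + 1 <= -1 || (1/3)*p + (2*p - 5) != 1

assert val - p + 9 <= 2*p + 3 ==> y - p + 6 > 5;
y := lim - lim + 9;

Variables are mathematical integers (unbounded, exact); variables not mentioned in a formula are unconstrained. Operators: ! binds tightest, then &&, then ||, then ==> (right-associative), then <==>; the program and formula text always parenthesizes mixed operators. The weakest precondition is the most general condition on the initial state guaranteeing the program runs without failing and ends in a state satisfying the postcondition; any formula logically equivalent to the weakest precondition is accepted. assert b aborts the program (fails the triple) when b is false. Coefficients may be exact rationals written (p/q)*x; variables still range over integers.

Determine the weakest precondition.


Working backward. After the program, the postcondition p + 1 <= -1 || (1/3)*p + (2*p - 5) != 1 must hold; in canonical form it is p <= -2 || (7/3)*p != 6.
Before y := lim - lim + 9: p <= -2 || (7/3)*p != 6
Before assert val - p + 9 <= 2*p + 3 ==> y - p + 6 > 5: (val <= 3*p - 6 ==> y > p - 1) && (p <= -2 || (7/3)*p != 6)
Answer: WP = (val <= 3*p - 6 ==> y > p - 1) && (p <= -2 || (7/3)*p != 6)


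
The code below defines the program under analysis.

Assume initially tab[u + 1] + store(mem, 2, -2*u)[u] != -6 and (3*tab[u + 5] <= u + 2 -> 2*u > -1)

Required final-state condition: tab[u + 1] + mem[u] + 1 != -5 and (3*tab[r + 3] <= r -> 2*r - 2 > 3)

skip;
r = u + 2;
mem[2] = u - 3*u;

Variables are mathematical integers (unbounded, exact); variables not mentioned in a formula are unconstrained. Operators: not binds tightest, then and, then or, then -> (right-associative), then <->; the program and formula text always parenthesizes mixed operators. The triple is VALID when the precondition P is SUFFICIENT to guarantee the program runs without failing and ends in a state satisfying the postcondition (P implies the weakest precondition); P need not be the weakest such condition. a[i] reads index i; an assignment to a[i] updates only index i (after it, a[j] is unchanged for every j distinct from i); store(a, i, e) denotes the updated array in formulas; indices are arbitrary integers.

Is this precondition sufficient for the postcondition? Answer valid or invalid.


Working backward. After the program, the postcondition tab[u + 1] + mem[u] + 1 != -5 and (3*tab[r + 3] <= r -> 2*r - 2 > 3) must hold; in canonical form it is mem[u] + tab[u + 1] != -6 and (3*tab[r + 3] <= r -> 2*r > 5).
Before mem[2] := u - 3*u: tab[u + 1] + store(mem, 2, -2*u)[u] != -6 and (3*tab[r + 3] <= r -> 2*r > 5)
Before r := u + 2: tab[u + 1] + store(mem, 2, -2*u)[u] != -6 and (3*tab[u + 5] <= u + 2 -> 2*u > 1)
Before skip: tab[u + 1] + store(mem, 2, -2*u)[u] != -6 and (3*tab[u + 5] <= u + 2 -> 2*u > 1)
The weakest precondition is tab[u + 1] + store(mem, 2, -2*u)[u] != -6 and (3*tab[u + 5] <= u + 2 -> 2*u > 1).
Check whether tab[u + 1] + store(mem, 2, -2*u)[u] != -6 and (3*tab[u + 5] <= u + 2 -> 2*u > -1) implies it.
Countermodel: at the initial state mem = {[0] = -5, [1] = -5, [2] = -5, [5] = -5, elsewhere -5}, tab = {[0] = 0, [1] = 0, [2] = 0, [5] = 0, elsewhere 0}, u = 0, the precondition holds but the weakest precondition fails.
Answer: invalid


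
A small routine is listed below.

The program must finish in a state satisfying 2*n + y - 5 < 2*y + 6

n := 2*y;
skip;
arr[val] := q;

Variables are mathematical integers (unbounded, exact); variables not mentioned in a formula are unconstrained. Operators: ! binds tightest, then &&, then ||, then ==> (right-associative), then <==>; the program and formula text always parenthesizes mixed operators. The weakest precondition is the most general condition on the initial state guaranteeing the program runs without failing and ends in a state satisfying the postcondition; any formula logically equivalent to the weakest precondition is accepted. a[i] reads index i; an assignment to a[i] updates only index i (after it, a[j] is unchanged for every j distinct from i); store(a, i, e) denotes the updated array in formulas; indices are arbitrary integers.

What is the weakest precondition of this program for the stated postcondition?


Working backward. After the program, the postcondition 2*n + y - 5 < 2*y + 6 must hold; in canonical form it is 2*n < y + 11.
Before arr[val] := q: 2*n < y + 11
Before skip: 2*n < y + 11
Before n := 2*y: 3*y < 11
Answer: WP = 3*y < 11


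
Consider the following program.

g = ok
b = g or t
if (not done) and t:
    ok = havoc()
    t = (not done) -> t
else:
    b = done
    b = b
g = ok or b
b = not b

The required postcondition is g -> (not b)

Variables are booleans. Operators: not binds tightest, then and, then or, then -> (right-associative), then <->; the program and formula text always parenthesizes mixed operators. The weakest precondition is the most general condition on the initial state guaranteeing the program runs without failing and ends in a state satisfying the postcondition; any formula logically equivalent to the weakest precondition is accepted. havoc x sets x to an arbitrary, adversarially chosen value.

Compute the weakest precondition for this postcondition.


Working backward. After the program, g -> (not b) must hold.
Before b := not b: g -> b
Before g := ok or b: (ok or b) -> b
Then branch requires b; else branch requires (ok or done) -> done.
Before the if: (((not done) and t) -> b) and ((not ((not done) and t)) -> ((ok or done) -> done))
Before b := g or t: (((not done) and t) -> (g or t)) and ((not ((not done) and t)) -> ((ok or done) -> done))
Before g := ok: (((not done) and t) -> (ok or t)) and ((not ((not done) and t)) -> ((ok or done) -> done))
Answer: WP = (((not done) and t) -> (ok or t)) and ((not ((not done) and t)) -> ((ok or done) -> done))


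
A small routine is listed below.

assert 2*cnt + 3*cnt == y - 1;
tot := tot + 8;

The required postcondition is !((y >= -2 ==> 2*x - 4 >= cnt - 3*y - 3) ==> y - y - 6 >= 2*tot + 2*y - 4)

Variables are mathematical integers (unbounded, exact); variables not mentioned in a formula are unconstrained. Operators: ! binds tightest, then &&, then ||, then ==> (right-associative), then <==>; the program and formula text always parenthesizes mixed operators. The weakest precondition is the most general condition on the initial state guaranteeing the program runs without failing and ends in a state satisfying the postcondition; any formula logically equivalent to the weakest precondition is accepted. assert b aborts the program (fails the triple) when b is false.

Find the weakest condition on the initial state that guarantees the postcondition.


Working backward. After the program, the postcondition !((y >= -2 ==> 2*x - 4 >= cnt - 3*y - 3) ==> y - y - 6 >= 2*tot + 2*y - 4) must hold; in canonical form it is !((y >= -2 ==> 2*x + 3*y >= cnt + 1) ==> 2*tot + 2*y <= -2).
Before tot := tot + 8: !((y >= -2 ==> 2*x + 3*y >= cnt + 1) ==> 2*tot + 2*y <= -18)
Before assert 2*cnt + 3*cnt == y - 1: 5*cnt == y - 1 && (!((y >= -2 ==> 2*x + 3*y >= cnt + 1) ==> 2*tot + 2*y <= -18))
Answer: WP = 5*cnt == y - 1 && (!((y >= -2 ==> 2*x + 3*y >= cnt + 1) ==> 2*tot + 2*y <= -18))


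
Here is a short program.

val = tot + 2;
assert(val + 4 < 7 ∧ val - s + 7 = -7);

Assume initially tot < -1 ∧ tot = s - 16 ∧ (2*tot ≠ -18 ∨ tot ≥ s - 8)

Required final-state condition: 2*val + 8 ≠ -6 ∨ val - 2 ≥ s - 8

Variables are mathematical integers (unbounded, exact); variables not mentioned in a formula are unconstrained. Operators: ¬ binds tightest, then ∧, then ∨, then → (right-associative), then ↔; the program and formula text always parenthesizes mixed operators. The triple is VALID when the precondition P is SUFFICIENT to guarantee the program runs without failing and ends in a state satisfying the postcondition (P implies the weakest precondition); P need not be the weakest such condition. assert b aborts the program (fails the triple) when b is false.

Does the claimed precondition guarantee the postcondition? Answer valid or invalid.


Working backward. After the program, the postcondition 2*val + 8 ≠ -6 ∨ val - 2 ≥ s - 8 must hold; in canonical form it is 2*val ≠ -14 ∨ val ≥ s - 6.
Before assert val + 4 < 7 ∧ val - s + 7 = -7: val < 3 ∧ val = s - 14 ∧ (2*val ≠ -14 ∨ val ≥ s - 6)
Before val := tot + 2: tot < 1 ∧ tot = s - 16 ∧ (2*tot ≠ -18 ∨ tot ≥ s - 8)
The weakest precondition is tot < 1 ∧ tot = s - 16 ∧ (2*tot ≠ -18 ∨ tot ≥ s - 8).
Check whether tot < -1 ∧ tot = s - 16 ∧ (2*tot ≠ -18 ∨ tot ≥ s - 8) implies it.
Every state satisfying the precondition satisfies the weakest precondition: the implication holds.
Answer: valid


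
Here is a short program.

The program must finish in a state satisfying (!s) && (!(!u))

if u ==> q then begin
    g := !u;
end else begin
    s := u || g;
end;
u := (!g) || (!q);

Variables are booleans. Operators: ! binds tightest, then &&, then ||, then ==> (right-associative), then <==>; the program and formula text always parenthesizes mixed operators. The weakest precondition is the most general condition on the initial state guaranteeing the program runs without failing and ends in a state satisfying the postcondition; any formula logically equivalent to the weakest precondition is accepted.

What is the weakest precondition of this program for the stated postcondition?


Working backward. After the program, the postcondition (!s) && (!(!u)) must hold; in canonical form it is (!s) && u.
Before u := (!g) || (!q): (!s) && ((!g) || (!q))
Then branch requires (!s) && (u || (!q)); else branch requires (!(u || g)) && ((!g) || (!q)).
Before the if: ((u ==> q) ==> ((!s) && (u || (!q)))) && ((!(u ==> q)) ==> ((!(u || g)) && ((!g) || (!q))))
Answer: WP = ((u ==> q) ==> ((!s) && (u || (!q)))) && ((!(u ==> q)) ==> ((!(u || g)) && ((!g) || (!q))))


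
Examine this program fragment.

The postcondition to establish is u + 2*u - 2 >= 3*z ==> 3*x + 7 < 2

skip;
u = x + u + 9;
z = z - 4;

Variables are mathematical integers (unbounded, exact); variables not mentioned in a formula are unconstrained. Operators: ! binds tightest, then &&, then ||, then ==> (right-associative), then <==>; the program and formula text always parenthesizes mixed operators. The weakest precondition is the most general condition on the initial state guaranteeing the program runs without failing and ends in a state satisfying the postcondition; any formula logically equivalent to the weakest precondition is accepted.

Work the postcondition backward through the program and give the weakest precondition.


Working backward. After the program, the postcondition u + 2*u - 2 >= 3*z ==> 3*x + 7 < 2 must hold; in canonical form it is 3*u >= 3*z + 2 ==> 3*x < -5.
Before z := z - 4: 3*u >= 3*z - 10 ==> 3*x < -5
Before u := x + u + 9: 3*u + 3*x >= 3*z - 37 ==> 3*x < -5
Before skip: 3*u + 3*x >= 3*z - 37 ==> 3*x < -5
Answer: WP = 3*u + 3*x >= 3*z - 37 ==> 3*x < -5


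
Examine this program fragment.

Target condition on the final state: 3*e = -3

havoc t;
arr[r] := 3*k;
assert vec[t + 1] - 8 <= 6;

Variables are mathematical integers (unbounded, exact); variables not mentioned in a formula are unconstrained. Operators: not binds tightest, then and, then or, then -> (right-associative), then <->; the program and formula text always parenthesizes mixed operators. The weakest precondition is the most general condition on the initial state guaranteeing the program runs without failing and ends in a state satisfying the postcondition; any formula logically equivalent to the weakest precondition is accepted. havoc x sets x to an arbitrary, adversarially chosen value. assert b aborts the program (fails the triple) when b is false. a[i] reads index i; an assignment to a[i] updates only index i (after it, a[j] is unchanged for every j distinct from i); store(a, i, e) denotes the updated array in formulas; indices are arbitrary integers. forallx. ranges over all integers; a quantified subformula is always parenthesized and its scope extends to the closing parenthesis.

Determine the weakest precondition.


Working backward. After the program, 3*e = -3 must hold.
Before assert vec[t + 1] - 8 <= 6: vec[t + 1] <= 14 and 3*e = -3
Before arr[r] := 3*k: vec[t + 1] <= 14 and 3*e = -3
Before havoc t: forall t_1. (vec[t_1 + 1] <= 14 and 3*e = -3)
Answer: WP = forall t_1. (vec[t_1 + 1] <= 14 and 3*e = -3)


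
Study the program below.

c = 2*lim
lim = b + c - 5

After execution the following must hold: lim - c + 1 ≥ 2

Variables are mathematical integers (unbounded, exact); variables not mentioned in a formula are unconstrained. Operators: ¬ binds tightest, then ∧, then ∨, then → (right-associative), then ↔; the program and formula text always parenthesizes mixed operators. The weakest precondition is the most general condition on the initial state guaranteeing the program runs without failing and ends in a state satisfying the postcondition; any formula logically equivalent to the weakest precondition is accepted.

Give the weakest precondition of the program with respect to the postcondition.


Working backward. After the program, the postcondition lim - c + 1 ≥ 2 must hold; in canonical form it is lim ≥ c + 1.
Before lim := b + c - 5: b ≥ 6
Before c := 2*lim: b ≥ 6
Answer: WP = b ≥ 6


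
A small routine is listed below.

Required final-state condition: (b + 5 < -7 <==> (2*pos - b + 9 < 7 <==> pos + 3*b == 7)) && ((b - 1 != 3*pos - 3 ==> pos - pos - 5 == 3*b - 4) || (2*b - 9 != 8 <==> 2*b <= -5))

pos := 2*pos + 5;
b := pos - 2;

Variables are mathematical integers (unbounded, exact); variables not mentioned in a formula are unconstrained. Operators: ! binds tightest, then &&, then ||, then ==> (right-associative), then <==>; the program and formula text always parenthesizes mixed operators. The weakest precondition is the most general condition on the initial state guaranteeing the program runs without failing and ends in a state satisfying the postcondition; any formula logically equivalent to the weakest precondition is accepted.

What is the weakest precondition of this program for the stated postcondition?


Working backward. After the program, the postcondition (b + 5 < -7 <==> (2*pos - b + 9 < 7 <==> pos + 3*b == 7)) && ((b - 1 != 3*pos - 3 ==> pos - pos - 5 == 3*b - 4) || (2*b - 9 != 8 <==> 2*b <= -5)) must hold; in canonical form it is (b < -12 <==> (2*pos < b - 2 <==> 3*b + pos == 7)) && ((b != 3*pos - 2 ==> 3*b == -1) || (2*b != 17 <==> 2*b <= -5)).
Before b := pos - 2: (pos < -10 <==> (pos < -4 <==> 4*pos == 13)) && ((2*pos != 0 ==> 3*pos == 5) || (2*pos != 21 <==> 2*pos <= -1))
Before pos := 2*pos + 5: (2*pos < -15 <==> (2*pos < -9 <==> 8*pos == -7)) && ((4*pos != -10 ==> 6*pos == -10) || (4*pos != 11 <==> 4*pos <= -11))
Answer: WP = (2*pos < -15 <==> (2*pos < -9 <==> 8*pos == -7)) && ((4*pos != -10 ==> 6*pos == -10) || (4*pos != 11 <==> 4*pos <= -11))


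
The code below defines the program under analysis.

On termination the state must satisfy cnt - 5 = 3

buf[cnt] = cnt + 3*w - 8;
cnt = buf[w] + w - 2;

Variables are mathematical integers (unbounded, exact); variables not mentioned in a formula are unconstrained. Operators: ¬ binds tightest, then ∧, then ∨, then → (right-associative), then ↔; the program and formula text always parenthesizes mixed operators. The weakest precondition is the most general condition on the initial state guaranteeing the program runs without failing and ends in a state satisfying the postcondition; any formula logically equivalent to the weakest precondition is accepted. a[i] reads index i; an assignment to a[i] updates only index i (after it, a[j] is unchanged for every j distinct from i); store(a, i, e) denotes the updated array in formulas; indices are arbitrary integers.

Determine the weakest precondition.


Working backward. After the program, the postcondition cnt - 5 = 3 must hold; in canonical form it is cnt = 8.
Before cnt := buf[w] + w - 2: buf[w] + w = 10
Before buf[cnt] := cnt + 3*w - 8: store(buf, cnt, cnt + 3*w - 8)[w] + w = 10
Answer: WP = store(buf, cnt, cnt + 3*w - 8)[w] + w = 10


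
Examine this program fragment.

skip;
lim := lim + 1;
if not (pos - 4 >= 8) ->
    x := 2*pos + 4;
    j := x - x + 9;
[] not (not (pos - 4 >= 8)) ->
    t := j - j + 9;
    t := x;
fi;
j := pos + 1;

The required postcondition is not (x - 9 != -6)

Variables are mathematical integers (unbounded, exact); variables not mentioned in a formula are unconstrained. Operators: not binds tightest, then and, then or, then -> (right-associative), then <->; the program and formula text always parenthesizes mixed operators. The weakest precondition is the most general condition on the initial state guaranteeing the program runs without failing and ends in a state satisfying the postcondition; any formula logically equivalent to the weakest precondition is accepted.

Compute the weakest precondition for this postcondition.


Working backward. After the program, the postcondition not (x - 9 != -6) must hold; in canonical form it is not (x != 3).
Before j := pos + 1: not (x != 3)
Then branch requires not (2*pos != -1); else branch requires not (x != 3).
Before the if: ((not (pos >= 12)) -> (not (2*pos != -1))) and (pos >= 12 -> (not (x != 3)))
Before lim := lim + 1: ((not (pos >= 12)) -> (not (2*pos != -1))) and (pos >= 12 -> (not (x != 3)))
Before skip: ((not (pos >= 12)) -> (not (2*pos != -1))) and (pos >= 12 -> (not (x != 3)))
Answer: WP = ((not (pos >= 12)) -> (not (2*pos != -1))) and (pos >= 12 -> (not (x != 3)))


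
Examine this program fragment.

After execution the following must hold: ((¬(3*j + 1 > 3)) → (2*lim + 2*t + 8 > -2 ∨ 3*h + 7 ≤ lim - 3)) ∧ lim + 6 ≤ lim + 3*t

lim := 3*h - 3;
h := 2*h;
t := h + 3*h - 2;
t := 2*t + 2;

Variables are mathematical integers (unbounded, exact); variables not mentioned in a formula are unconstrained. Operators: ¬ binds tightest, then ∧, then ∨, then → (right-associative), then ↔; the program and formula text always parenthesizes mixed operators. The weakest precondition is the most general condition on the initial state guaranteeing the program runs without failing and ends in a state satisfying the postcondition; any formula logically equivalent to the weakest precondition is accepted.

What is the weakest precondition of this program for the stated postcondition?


Working backward. After the program, the postcondition ((¬(3*j + 1 > 3)) → (2*lim + 2*t + 8 > -2 ∨ 3*h + 7 ≤ lim - 3)) ∧ lim + 6 ≤ lim + 3*t must hold; in canonical form it is ((¬(3*j > 2)) → (2*lim + 2*t > -10 ∨ 3*h ≤ lim - 10)) ∧ 3*t ≥ 6.
Before t := 2*t + 2: ((¬(3*j > 2)) → (2*lim + 4*t > -14 ∨ 3*h ≤ lim - 10)) ∧ 6*t ≥ 0
Before t := h + 3*h - 2: ((¬(3*j > 2)) → (16*h + 2*lim > -6 ∨ 3*h ≤ lim - 10)) ∧ 24*h ≥ 12
Before h := 2*h: ((¬(3*j > 2)) → (32*h + 2*lim > -6 ∨ 6*h ≤ lim - 10)) ∧ 48*h ≥ 12
Before lim := 3*h - 3: ((¬(3*j > 2)) → (38*h > 0 ∨ 3*h ≤ -13)) ∧ 48*h ≥ 12
Answer: WP = ((¬(3*j > 2)) → (38*h > 0 ∨ 3*h ≤ -13)) ∧ 48*h ≥ 12


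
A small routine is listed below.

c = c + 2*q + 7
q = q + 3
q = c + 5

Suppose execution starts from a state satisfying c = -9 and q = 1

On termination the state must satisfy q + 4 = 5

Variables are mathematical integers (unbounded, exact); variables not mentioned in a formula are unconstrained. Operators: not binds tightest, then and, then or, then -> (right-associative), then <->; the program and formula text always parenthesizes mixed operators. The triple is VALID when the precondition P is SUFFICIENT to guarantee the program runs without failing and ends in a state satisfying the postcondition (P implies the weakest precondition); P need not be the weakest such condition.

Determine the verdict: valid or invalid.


Working backward. After the program, the postcondition q + 4 = 5 must hold; in canonical form it is q = 1.
Before q := c + 5: c = -4
Before q := q + 3: c = -4
Before c := c + 2*q + 7: c + 2*q = -11
The weakest precondition is c + 2*q = -11.
Check whether c = -9 and q = 1 implies it.
Countermodel: at the initial state c = -9, q = 1, the precondition holds but the weakest precondition fails.
Answer: invalid


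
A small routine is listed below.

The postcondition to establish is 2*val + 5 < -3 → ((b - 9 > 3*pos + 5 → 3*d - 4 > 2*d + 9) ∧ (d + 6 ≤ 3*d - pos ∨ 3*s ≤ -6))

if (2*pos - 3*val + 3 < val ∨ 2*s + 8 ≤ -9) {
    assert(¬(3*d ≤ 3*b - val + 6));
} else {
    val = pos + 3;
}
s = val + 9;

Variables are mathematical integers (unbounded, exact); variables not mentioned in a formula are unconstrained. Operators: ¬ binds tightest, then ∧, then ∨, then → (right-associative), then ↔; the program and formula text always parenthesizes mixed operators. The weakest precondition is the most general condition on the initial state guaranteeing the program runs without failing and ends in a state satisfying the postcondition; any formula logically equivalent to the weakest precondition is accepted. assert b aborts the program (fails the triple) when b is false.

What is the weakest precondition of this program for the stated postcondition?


Working backward. After the program, the postcondition 2*val + 5 < -3 → ((b - 9 > 3*pos + 5 → 3*d - 4 > 2*d + 9) ∧ (d + 6 ≤ 3*d - pos ∨ 3*s ≤ -6)) must hold; in canonical form it is 2*val < -8 → ((b > 3*pos + 14 → d > 13) ∧ (pos ≤ 2*d - 6 ∨ 3*s ≤ -6)).
Before s := val + 9: 2*val < -8 → ((b > 3*pos + 14 → d > 13) ∧ (pos ≤ 2*d - 6 ∨ 3*val ≤ -33))
Then branch requires (¬(3*d + val ≤ 3*b + 6)) ∧ (2*val < -8 → ((b > 3*pos + 14 → d > 13) ∧ (pos ≤ 2*d - 6 ∨ 3*val ≤ -33))); else branch requires 2*pos < -14 → ((b > 3*pos + 14 → d > 13) ∧ (pos ≤ 2*d - 6 ∨ 3*pos ≤ -42)).
Before the if: ((2*pos < 4*val - 3 ∨ 2*s ≤ -17) → ((¬(3*d + val ≤ 3*b + 6)) ∧ (2*val < -8 → ((b > 3*pos + 14 → d > 13) ∧ (pos ≤ 2*d - 6 ∨ 3*val ≤ -33))))) ∧ ((¬(2*pos < 4*val - 3 ∨ 2*s ≤ -17)) → (2*pos < -14 → ((b > 3*pos + 14 → d > 13) ∧ (pos ≤ 2*d - 6 ∨ 3*pos ≤ -42))))
Answer: WP = ((2*pos < 4*val - 3 ∨ 2*s ≤ -17) → ((¬(3*d + val ≤ 3*b + 6)) ∧ (2*val < -8 → ((b > 3*pos + 14 → d > 13) ∧ (pos ≤ 2*d - 6 ∨ 3*val ≤ -33))))) ∧ ((¬(2*pos < 4*val - 3 ∨ 2*s ≤ -17)) → (2*pos < -14 → ((b > 3*pos + 14 → d > 13) ∧ (pos ≤ 2*d - 6 ∨ 3*pos ≤ -42))))


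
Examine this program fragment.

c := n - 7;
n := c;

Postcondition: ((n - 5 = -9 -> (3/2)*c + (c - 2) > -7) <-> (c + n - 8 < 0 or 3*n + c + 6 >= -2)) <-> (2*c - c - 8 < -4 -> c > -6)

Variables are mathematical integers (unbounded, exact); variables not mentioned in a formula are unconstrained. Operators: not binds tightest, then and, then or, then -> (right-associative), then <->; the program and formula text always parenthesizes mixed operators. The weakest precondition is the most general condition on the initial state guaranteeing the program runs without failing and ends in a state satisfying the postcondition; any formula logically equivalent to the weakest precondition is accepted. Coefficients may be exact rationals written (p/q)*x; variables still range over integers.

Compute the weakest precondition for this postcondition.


Working backward. After the program, the postcondition ((n - 5 = -9 -> (3/2)*c + (c - 2) > -7) <-> (c + n - 8 < 0 or 3*n + c + 6 >= -2)) <-> (2*c - c - 8 < -4 -> c > -6) must hold; in canonical form it is ((n = -4 -> (5/2)*c > -5) <-> (c + n < 8 or c + 3*n >= -8)) <-> (c < 4 -> c > -6).
Before n := c: ((c = -4 -> (5/2)*c > -5) <-> (2*c < 8 or 4*c >= -8)) <-> (c < 4 -> c > -6)
Before c := n - 7: ((n = 3 -> (5/2)*n > 25/2) <-> (2*n < 22 or 4*n >= 20)) <-> (n < 11 -> n > 1)
Answer: WP = ((n = 3 -> (5/2)*n > 25/2) <-> (2*n < 22 or 4*n >= 20)) <-> (n < 11 -> n > 1)


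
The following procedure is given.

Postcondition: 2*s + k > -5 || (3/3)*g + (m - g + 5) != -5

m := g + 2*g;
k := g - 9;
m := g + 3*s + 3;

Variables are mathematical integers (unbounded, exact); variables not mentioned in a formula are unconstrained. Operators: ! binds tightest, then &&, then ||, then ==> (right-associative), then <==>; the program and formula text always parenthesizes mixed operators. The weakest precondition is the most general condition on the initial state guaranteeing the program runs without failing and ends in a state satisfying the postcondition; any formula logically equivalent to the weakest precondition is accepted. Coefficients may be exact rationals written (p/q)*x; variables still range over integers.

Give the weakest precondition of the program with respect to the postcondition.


Working backward. After the program, the postcondition 2*s + k > -5 || (3/3)*g + (m - g + 5) != -5 must hold; in canonical form it is k + 2*s > -5 || m != -10.
Before m := g + 3*s + 3: k + 2*s > -5 || g + 3*s != -13
Before k := g - 9: g + 2*s > 4 || g + 3*s != -13
Before m := g + 2*g: g + 2*s > 4 || g + 3*s != -13
Answer: WP = g + 2*s > 4 || g + 3*s != -13


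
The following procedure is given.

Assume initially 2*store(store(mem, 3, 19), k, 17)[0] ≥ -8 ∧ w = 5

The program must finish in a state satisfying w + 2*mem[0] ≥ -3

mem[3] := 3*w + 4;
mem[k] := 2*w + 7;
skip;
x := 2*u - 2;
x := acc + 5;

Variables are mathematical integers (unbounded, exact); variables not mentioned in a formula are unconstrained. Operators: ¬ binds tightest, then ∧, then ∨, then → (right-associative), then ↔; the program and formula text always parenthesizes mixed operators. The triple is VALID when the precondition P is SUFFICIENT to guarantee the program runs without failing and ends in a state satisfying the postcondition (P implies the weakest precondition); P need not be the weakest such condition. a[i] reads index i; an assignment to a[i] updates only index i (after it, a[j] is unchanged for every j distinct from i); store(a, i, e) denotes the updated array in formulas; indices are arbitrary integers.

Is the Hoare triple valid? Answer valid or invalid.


Working backward. After the program, the postcondition w + 2*mem[0] ≥ -3 must hold; in canonical form it is 2*mem[0] + w ≥ -3.
Before x := acc + 5: 2*mem[0] + w ≥ -3
Before x := 2*u - 2: 2*mem[0] + w ≥ -3
Before skip: 2*mem[0] + w ≥ -3
Before mem[k] := 2*w + 7: 2*store(mem, k, 2*w + 7)[0] + w ≥ -3
Before mem[3] := 3*w + 4: 2*store(store(mem, 3, 3*w + 4), k, 2*w + 7)[0] + w ≥ -3
The weakest precondition is 2*store(store(mem, 3, 3*w + 4), k, 2*w + 7)[0] + w ≥ -3.
Check whether 2*store(store(mem, 3, 19), k, 17)[0] ≥ -8 ∧ w = 5 implies it.
Every state satisfying the precondition satisfies the weakest precondition: the implication holds.
Answer: valid


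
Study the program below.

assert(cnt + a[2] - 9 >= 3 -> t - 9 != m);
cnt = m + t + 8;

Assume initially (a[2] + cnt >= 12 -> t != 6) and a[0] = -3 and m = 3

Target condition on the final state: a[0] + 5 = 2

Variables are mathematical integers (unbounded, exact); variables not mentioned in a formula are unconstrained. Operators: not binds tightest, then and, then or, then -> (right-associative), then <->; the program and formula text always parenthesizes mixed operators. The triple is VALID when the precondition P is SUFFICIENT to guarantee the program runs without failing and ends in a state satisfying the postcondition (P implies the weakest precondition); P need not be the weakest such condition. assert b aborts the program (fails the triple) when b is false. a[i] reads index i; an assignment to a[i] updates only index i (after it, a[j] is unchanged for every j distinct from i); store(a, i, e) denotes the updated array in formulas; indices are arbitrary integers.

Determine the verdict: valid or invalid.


Working backward. After the program, the postcondition a[0] + 5 = 2 must hold; in canonical form it is a[0] = -3.
Before cnt := m + t + 8: a[0] = -3
Before assert cnt + a[2] - 9 >= 3 -> t - 9 != m: (a[2] + cnt >= 12 -> t != m + 9) and a[0] = -3
The weakest precondition is (a[2] + cnt >= 12 -> t != m + 9) and a[0] = -3.
Check whether (a[2] + cnt >= 12 -> t != 6) and a[0] = -3 and m = 3 implies it.
Countermodel: at the initial state a = {[0] = -3, [2] = -3, elsewhere -3}, cnt = 15, m = 3, t = 12, the precondition holds but the weakest precondition fails.
Answer: invalid
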